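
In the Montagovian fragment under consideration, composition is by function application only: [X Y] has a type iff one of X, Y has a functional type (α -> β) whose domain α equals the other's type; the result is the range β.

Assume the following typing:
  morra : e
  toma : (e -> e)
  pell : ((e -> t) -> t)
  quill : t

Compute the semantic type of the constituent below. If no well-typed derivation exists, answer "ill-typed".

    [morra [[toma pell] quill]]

At [toma pell]: neither (e -> e) nor ((e -> t) -> t) can take the other as argument; the node is ill-typed.

ill-typed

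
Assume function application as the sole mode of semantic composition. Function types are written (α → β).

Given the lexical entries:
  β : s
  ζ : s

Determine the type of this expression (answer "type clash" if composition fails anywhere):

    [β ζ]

type clash

[β ζ]: s with s — neither is a function whose domain matches the other; composition fails here.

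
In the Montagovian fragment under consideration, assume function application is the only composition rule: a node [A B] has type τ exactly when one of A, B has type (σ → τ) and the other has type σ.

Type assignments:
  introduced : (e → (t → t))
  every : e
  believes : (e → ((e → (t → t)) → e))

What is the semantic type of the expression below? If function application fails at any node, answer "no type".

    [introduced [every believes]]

At [every believes], believes : (e → ((e → (t → t)) → e)) takes every : e, giving ((e → (t → t)) → e).
At [introduced [every believes]], [every believes] : ((e → (t → t)) → e) takes introduced : (e → (t → t)), giving e.

e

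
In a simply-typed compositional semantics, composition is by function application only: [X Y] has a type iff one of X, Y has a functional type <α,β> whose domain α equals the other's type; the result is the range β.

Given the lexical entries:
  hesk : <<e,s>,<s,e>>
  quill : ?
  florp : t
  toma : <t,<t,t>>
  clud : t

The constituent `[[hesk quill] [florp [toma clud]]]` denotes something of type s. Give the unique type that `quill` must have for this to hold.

<<<e,s>,<s,e>>,<t,s>>

At [[hesk quill] [florp [toma clud]]] (required: s): [florp [toma clud]] is t, which is not a function with range s; hence [hesk quill] is the functor — type <t,s>.
At [hesk quill] (required: <t,s>): hesk is <<e,s>,<s,e>>, which is not a function with range <t,s>; hence quill is the functor — type <<<e,s>,<s,e>>,<t,s>>.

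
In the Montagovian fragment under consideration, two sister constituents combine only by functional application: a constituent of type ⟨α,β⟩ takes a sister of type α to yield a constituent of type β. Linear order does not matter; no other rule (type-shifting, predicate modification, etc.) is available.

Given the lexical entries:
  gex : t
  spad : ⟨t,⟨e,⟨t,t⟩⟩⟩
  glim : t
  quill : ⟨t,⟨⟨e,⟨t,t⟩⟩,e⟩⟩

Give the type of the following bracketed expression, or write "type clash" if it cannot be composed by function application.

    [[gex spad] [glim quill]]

[gex spad]: functor spad : ⟨t,⟨e,⟨t,t⟩⟩⟩, argument gex : t; result ⟨e,⟨t,t⟩⟩.
[glim quill]: functor quill : ⟨t,⟨⟨e,⟨t,t⟩⟩,e⟩⟩, argument glim : t; result ⟨⟨e,⟨t,t⟩⟩,e⟩.
[[gex spad] [glim quill]]: functor [glim quill] : ⟨⟨e,⟨t,t⟩⟩,e⟩, argument [gex spad] : ⟨e,⟨t,t⟩⟩; result e.

e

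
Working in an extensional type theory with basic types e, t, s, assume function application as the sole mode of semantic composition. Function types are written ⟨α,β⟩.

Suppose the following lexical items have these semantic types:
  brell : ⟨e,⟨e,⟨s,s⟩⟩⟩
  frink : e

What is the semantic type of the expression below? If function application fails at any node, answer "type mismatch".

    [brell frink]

At [brell frink], brell : ⟨e,⟨e,⟨s,s⟩⟩⟩ takes frink : e, giving ⟨e,⟨s,s⟩⟩.

⟨e,⟨s,s⟩⟩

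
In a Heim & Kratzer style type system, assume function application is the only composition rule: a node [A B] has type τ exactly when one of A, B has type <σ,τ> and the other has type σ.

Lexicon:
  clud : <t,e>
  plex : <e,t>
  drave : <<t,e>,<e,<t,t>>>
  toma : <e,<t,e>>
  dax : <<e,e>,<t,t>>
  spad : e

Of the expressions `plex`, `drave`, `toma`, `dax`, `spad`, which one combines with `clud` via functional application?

drave

plex : <e,t> — does not combine with clud.
drave — combines: drave : <<t,e>,<e,<t,t>>> takes clud : <t,e> as argument, giving <e,<t,t>>.
toma : <e,<t,e>> — does not combine with clud.
dax : <<e,e>,<t,t>> — does not combine with clud.
spad : e — does not combine with clud.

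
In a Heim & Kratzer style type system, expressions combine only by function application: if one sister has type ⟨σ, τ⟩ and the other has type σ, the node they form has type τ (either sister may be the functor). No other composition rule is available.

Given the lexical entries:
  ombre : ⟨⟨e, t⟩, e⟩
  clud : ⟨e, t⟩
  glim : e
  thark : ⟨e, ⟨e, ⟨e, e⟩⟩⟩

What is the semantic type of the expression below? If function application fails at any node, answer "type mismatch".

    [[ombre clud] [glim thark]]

At [ombre clud], ombre : ⟨⟨e, t⟩, e⟩ takes clud : ⟨e, t⟩, giving e.
At [glim thark], thark : ⟨e, ⟨e, ⟨e, e⟩⟩⟩ takes glim : e, giving ⟨e, ⟨e, e⟩⟩.
At [[ombre clud] [glim thark]], [glim thark] : ⟨e, ⟨e, e⟩⟩ takes [ombre clud] : e, giving ⟨e, e⟩.

⟨e, e⟩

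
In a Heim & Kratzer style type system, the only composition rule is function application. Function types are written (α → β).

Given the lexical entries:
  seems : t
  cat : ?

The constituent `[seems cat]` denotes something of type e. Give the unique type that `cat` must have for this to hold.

(t → e)

[seems cat] is required to be e. seems : t cannot yield e as functor, so cat : (t → e).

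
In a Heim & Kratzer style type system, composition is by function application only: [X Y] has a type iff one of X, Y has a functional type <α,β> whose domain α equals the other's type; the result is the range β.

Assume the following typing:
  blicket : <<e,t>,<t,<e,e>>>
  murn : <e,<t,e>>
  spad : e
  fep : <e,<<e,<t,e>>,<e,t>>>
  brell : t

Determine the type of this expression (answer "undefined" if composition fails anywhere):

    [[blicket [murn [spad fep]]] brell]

[spad fep]: functor fep : <e,<<e,<t,e>>,<e,t>>>, argument spad : e; result <<e,<t,e>>,<e,t>>.
[murn [spad fep]]: functor [spad fep] : <<e,<t,e>>,<e,t>>, argument murn : <e,<t,e>>; result <e,t>.
[blicket [murn [spad fep]]]: functor blicket : <<e,t>,<t,<e,e>>>, argument [murn [spad fep]] : <e,t>; result <t,<e,e>>.
[[blicket [murn [spad fep]]] brell]: functor [blicket [murn [spad fep]]] : <t,<e,e>>, argument brell : t; result <e,e>.

<e,e>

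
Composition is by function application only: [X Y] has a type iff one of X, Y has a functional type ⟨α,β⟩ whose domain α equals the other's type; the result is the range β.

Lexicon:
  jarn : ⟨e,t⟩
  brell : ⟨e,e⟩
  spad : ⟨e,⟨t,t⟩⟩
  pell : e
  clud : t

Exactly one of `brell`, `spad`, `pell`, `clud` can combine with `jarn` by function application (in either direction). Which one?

brell : ⟨e,e⟩ — neither side's domain matches the other.
spad : ⟨e,⟨t,t⟩⟩ — neither side's domain matches the other.
pell — combines: jarn : ⟨e,t⟩ takes pell : e as argument, giving t.
clud : t — neither side's domain matches the other.

pell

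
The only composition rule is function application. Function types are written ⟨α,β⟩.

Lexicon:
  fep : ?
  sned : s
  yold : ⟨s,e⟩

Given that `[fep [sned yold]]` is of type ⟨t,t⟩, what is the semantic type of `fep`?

[fep [sned yold]] is required to be ⟨t,t⟩. [sned yold] : e cannot yield ⟨t,t⟩ as functor, so fep : ⟨e,⟨t,t⟩⟩.

⟨e,⟨t,t⟩⟩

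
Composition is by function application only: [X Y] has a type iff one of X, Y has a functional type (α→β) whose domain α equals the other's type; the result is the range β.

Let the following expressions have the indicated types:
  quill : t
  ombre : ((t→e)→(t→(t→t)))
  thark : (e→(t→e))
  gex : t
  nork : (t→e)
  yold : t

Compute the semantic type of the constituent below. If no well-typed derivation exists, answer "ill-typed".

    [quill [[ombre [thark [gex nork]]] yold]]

t

[gex nork]: functor nork : (t→e), argument gex : t; result e.
[thark [gex nork]]: functor thark : (e→(t→e)), argument [gex nork] : e; result (t→e).
[ombre [thark [gex nork]]]: functor ombre : ((t→e)→(t→(t→t))), argument [thark [gex nork]] : (t→e); result (t→(t→t)).
[[ombre [thark [gex nork]]] yold]: functor [ombre [thark [gex nork]]] : (t→(t→t)), argument yold : t; result (t→t).
[quill [[ombre [thark [gex nork]]] yold]]: functor [[ombre [thark [gex nork]]] yold] : (t→t), argument quill : t; result t.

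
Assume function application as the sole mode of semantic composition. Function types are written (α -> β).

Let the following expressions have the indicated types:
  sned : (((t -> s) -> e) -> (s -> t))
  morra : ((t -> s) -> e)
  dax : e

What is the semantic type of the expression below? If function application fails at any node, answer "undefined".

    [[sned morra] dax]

undefined

At [sned morra], sned : (((t -> s) -> e) -> (s -> t)) takes morra : ((t -> s) -> e), giving (s -> t).
[[sned morra] dax]: (s -> t) with e — neither is a function whose domain matches the other; composition fails here.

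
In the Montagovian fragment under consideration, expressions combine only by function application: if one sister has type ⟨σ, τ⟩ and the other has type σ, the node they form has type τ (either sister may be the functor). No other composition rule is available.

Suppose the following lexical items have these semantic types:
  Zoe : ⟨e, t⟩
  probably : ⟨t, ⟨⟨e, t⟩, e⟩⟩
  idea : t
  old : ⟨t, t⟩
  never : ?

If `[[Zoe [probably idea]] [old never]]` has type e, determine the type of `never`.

[[Zoe [probably idea]] [old never]] is required to be e. [Zoe [probably idea]] : e cannot yield e as functor, so [old never] : ⟨e, e⟩.
[old never] is required to be ⟨e, e⟩. old : ⟨t, t⟩ cannot yield ⟨e, e⟩ as functor, so never : ⟨⟨t, t⟩, ⟨e, e⟩⟩.

⟨⟨t, t⟩, ⟨e, e⟩⟩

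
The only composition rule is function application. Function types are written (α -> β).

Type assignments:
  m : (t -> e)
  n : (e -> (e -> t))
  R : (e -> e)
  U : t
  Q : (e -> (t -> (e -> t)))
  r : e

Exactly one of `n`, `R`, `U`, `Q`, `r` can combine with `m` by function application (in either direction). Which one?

n : (e -> (e -> t)) — neither side's domain matches the other.
R : (e -> e) — neither side's domain matches the other.
U — combines: m : (t -> e) takes U : t as argument, giving e.
Q : (e -> (t -> (e -> t))) — neither side's domain matches the other.
r : e — neither side's domain matches the other.

U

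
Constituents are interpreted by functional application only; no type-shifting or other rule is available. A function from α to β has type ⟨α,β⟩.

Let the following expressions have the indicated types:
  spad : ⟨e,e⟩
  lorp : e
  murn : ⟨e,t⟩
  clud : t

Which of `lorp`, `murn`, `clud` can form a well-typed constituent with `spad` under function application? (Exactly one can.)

lorp — combines: spad : ⟨e,e⟩ takes lorp : e as argument, giving e.
murn : ⟨e,t⟩ — does not combine with spad.
clud : t — does not combine with spad.

lorp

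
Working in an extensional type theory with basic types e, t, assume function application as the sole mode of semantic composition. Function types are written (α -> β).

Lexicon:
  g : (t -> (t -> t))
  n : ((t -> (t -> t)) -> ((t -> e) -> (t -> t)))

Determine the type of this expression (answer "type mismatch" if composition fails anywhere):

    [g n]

[g n]: n is ((t -> (t -> t)) -> ((t -> e) -> (t -> t))), g is (t -> (t -> t)); result ((t -> e) -> (t -> t)).

((t -> e) -> (t -> t))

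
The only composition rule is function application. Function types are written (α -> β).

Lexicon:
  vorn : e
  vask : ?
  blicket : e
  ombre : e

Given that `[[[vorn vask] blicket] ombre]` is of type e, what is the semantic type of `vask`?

(e -> (e -> (e -> e)))

[[[vorn vask] blicket] ombre] is required to be e. ombre : e cannot yield e as functor, so [[vorn vask] blicket] : (e -> e).
[[vorn vask] blicket] is required to be (e -> e). blicket : e cannot yield (e -> e) as functor, so [vorn vask] : (e -> (e -> e)).
[vorn vask] is required to be (e -> (e -> e)). vorn : e cannot yield (e -> (e -> e)) as functor, so vask : (e -> (e -> (e -> e))).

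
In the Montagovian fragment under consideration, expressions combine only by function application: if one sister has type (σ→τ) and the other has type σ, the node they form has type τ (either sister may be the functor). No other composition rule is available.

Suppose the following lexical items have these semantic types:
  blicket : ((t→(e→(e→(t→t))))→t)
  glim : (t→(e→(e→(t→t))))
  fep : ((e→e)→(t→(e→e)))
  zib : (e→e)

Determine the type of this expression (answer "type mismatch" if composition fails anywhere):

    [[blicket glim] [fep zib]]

[blicket glim] — blicket of type ((t→(e→(e→(t→t))))→t) combines with glim of type (t→(e→(e→(t→t)))): type t.
[fep zib] — fep of type ((e→e)→(t→(e→e))) combines with zib of type (e→e): type (t→(e→e)).
[[blicket glim] [fep zib]] — [fep zib] of type (t→(e→e)) combines with [blicket glim] of type t: type (e→e).

(e→e)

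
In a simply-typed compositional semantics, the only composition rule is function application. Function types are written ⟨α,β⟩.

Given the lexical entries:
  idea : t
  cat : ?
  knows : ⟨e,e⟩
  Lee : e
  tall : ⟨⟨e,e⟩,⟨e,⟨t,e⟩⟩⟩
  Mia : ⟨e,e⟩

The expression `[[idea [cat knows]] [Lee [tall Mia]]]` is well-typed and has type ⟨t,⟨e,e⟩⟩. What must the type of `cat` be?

⟨⟨e,e⟩,⟨t,⟨⟨t,e⟩,⟨t,⟨e,e⟩⟩⟩⟩⟩

[[idea [cat knows]] [Lee [tall Mia]]] is required to be ⟨t,⟨e,e⟩⟩. [Lee [tall Mia]] : ⟨t,e⟩ cannot yield ⟨t,⟨e,e⟩⟩ as functor, so [idea [cat knows]] : ⟨⟨t,e⟩,⟨t,⟨e,e⟩⟩⟩.
[idea [cat knows]] is required to be ⟨⟨t,e⟩,⟨t,⟨e,e⟩⟩⟩. idea : t cannot yield ⟨⟨t,e⟩,⟨t,⟨e,e⟩⟩⟩ as functor, so [cat knows] : ⟨t,⟨⟨t,e⟩,⟨t,⟨e,e⟩⟩⟩⟩.
[cat knows] is required to be ⟨t,⟨⟨t,e⟩,⟨t,⟨e,e⟩⟩⟩⟩. knows : ⟨e,e⟩ cannot yield ⟨t,⟨⟨t,e⟩,⟨t,⟨e,e⟩⟩⟩⟩ as functor, so cat : ⟨⟨e,e⟩,⟨t,⟨⟨t,e⟩,⟨t,⟨e,e⟩⟩⟩⟩⟩.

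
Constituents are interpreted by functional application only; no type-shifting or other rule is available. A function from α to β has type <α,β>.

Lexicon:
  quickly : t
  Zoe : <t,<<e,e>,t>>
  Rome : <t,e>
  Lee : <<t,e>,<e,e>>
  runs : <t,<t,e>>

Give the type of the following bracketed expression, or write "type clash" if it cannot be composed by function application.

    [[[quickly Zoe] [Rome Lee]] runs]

<t,e>

At [quickly Zoe], Zoe : <t,<<e,e>,t>> takes quickly : t, giving <<e,e>,t>.
At [Rome Lee], Lee : <<t,e>,<e,e>> takes Rome : <t,e>, giving <e,e>.
At [[quickly Zoe] [Rome Lee]], [quickly Zoe] : <<e,e>,t> takes [Rome Lee] : <e,e>, giving t.
At [[[quickly Zoe] [Rome Lee]] runs], runs : <t,<t,e>> takes [[quickly Zoe] [Rome Lee]] : t, giving <t,e>.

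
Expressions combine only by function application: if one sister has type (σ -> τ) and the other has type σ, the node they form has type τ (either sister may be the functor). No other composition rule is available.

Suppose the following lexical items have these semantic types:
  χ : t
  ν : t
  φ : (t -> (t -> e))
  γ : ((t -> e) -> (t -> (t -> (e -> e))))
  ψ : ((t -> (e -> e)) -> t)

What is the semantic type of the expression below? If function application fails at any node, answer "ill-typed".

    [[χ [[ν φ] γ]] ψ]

t

[ν φ]: functor φ : (t -> (t -> e)), argument ν : t; result (t -> e).
[[ν φ] γ]: functor γ : ((t -> e) -> (t -> (t -> (e -> e)))), argument [ν φ] : (t -> e); result (t -> (t -> (e -> e))).
[χ [[ν φ] γ]]: functor [[ν φ] γ] : (t -> (t -> (e -> e))), argument χ : t; result (t -> (e -> e)).
[[χ [[ν φ] γ]] ψ]: functor ψ : ((t -> (e -> e)) -> t), argument [χ [[ν φ] γ]] : (t -> (e -> e)); result t.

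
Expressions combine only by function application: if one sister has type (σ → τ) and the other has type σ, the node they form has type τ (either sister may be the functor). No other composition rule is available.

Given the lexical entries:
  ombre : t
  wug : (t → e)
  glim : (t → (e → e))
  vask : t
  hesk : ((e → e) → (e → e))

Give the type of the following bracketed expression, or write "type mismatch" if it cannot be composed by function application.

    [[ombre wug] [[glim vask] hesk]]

e

[ombre wug]: (t → e) applied to t yields e.
[glim vask]: (t → (e → e)) applied to t yields (e → e).
[[glim vask] hesk]: ((e → e) → (e → e)) applied to (e → e) yields (e → e).
[[ombre wug] [[glim vask] hesk]]: (e → e) applied to e yields e.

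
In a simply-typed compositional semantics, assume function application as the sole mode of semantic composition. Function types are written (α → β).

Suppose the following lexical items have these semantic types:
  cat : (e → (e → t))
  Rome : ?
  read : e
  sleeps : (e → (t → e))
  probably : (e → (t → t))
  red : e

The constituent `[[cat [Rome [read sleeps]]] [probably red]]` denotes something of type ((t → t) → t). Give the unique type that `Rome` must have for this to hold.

((t → e) → ((e → (e → t)) → ((t → t) → ((t → t) → t))))

[[cat [Rome [read sleeps]]] [probably red]] is required to be ((t → t) → t). [probably red] : (t → t) cannot yield ((t → t) → t) as functor, so [cat [Rome [read sleeps]]] : ((t → t) → ((t → t) → t)).
[cat [Rome [read sleeps]]] is required to be ((t → t) → ((t → t) → t)). cat : (e → (e → t)) cannot yield ((t → t) → ((t → t) → t)) as functor, so [Rome [read sleeps]] : ((e → (e → t)) → ((t → t) → ((t → t) → t))).
[Rome [read sleeps]] is required to be ((e → (e → t)) → ((t → t) → ((t → t) → t))). [read sleeps] : (t → e) cannot yield ((e → (e → t)) → ((t → t) → ((t → t) → t))) as functor, so Rome : ((t → e) → ((e → (e → t)) → ((t → t) → ((t → t) → t)))).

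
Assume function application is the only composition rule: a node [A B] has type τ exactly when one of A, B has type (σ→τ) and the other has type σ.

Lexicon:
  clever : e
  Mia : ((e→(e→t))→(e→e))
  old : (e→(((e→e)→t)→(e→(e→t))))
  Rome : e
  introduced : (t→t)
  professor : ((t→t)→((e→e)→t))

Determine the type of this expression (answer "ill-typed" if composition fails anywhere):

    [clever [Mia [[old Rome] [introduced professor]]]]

e

[old Rome]: functor old : (e→(((e→e)→t)→(e→(e→t)))), argument Rome : e; result (((e→e)→t)→(e→(e→t))).
[introduced professor]: functor professor : ((t→t)→((e→e)→t)), argument introduced : (t→t); result ((e→e)→t).
[[old Rome] [introduced professor]]: functor [old Rome] : (((e→e)→t)→(e→(e→t))), argument [introduced professor] : ((e→e)→t); result (e→(e→t)).
[Mia [[old Rome] [introduced professor]]]: functor Mia : ((e→(e→t))→(e→e)), argument [[old Rome] [introduced professor]] : (e→(e→t)); result (e→e).
[clever [Mia [[old Rome] [introduced professor]]]]: functor [Mia [[old Rome] [introduced professor]]] : (e→e), argument clever : e; result e.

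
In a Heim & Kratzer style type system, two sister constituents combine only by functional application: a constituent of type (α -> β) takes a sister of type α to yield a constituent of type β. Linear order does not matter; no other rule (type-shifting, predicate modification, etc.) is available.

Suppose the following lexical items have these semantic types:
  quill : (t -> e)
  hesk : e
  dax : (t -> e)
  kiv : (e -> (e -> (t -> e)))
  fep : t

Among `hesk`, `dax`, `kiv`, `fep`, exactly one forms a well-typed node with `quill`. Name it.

hesk : e — quill needs t; hesk needs nothing (atomic); neither fits.
dax : (t -> e) — quill needs t; dax needs t; neither fits.
kiv : (e -> (e -> (t -> e))) — quill needs t; kiv needs e; neither fits.
fep — combines: quill : (t -> e) takes fep : t as argument, giving e.

fep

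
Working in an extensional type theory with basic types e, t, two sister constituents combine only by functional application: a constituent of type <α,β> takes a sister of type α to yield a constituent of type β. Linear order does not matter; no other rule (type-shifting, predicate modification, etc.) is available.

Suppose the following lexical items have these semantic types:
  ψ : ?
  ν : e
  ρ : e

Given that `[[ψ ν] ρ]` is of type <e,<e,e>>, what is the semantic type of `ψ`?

<e,<e,<e,<e,e>>>>

For [[ψ ν] ρ] to have type <e,<e,e>> with ρ of type e, [ψ ν] must be the function: [ψ ν] : <e,<e,<e,e>>>.
For [ψ ν] to have type <e,<e,<e,e>>> with ν of type e, ψ must be the function: ψ : <e,<e,<e,<e,e>>>>.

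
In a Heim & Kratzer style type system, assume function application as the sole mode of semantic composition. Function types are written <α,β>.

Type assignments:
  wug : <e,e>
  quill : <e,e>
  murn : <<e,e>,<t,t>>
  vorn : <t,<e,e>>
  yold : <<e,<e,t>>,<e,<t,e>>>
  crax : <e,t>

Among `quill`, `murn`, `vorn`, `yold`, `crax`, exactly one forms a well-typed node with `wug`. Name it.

murn

quill : <e,e> — no; wug wants e, and quill wants e.
murn — combines: murn : <<e,e>,<t,t>> takes wug : <e,e> as argument, giving <t,t>.
vorn : <t,<e,e>> — no; wug wants e, and vorn wants t.
yold : <<e,<e,t>>,<e,<t,e>>> — no; wug wants e, and yold wants <e,<e,t>>.
crax : <e,t> — no; wug wants e, and crax wants e.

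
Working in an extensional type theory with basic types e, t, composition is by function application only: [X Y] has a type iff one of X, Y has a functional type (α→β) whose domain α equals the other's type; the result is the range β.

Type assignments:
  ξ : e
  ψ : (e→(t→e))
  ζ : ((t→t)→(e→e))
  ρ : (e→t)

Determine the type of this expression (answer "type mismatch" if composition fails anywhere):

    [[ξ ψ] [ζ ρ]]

At [ξ ψ], ψ : (e→(t→e)) takes ξ : e, giving (t→e).
[ζ ρ]: ((t→t)→(e→e)) with (e→t) — neither is a function whose domain matches the other; composition fails here.

type mismatch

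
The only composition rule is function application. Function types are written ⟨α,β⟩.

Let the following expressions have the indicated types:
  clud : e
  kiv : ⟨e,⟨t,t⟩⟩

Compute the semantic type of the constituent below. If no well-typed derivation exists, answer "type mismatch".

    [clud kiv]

⟨t,t⟩

[clud kiv]: functor kiv : ⟨e,⟨t,t⟩⟩, argument clud : e; result ⟨t,t⟩.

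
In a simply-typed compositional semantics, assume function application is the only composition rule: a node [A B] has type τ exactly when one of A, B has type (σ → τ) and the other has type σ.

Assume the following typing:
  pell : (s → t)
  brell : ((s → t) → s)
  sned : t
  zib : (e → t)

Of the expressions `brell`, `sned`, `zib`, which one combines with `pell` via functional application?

brell

brell — combines: brell : ((s → t) → s) takes pell : (s → t) as argument, giving s.
sned : t — no; pell wants s, and sned wants nothing (atomic).
zib : (e → t) — no; pell wants s, and zib wants e.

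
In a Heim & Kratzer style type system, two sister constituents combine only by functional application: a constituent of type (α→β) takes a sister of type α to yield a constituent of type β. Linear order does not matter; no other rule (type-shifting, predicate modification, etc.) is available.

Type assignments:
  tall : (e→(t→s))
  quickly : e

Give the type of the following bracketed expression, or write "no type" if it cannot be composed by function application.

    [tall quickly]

(t→s)

[tall quickly]: functor tall : (e→(t→s)), argument quickly : e; result (t→s).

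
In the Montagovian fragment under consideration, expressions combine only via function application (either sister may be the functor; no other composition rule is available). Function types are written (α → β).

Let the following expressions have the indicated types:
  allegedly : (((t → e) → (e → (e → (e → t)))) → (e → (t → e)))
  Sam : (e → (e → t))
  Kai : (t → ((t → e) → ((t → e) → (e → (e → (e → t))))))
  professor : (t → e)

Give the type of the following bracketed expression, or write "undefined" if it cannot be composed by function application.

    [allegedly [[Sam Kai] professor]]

undefined

At [Sam Kai]: neither (e → (e → t)) nor (t → ((t → e) → ((t → e) → (e → (e → (e → t)))))) can take the other as argument; the node is ill-typed.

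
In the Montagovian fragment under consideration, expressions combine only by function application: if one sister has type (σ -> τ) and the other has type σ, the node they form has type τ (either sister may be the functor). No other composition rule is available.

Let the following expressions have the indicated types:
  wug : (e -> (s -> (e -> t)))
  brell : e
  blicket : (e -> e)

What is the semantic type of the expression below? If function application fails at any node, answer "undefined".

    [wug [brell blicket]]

(s -> (e -> t))

At [brell blicket], blicket : (e -> e) takes brell : e, giving e.
At [wug [brell blicket]], wug : (e -> (s -> (e -> t))) takes [brell blicket] : e, giving (s -> (e -> t)).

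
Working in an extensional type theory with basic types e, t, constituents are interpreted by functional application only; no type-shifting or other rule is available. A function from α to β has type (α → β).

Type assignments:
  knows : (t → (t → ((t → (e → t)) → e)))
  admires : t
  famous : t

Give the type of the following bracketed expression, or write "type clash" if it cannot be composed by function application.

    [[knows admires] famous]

((t → (e → t)) → e)

At [knows admires], knows : (t → (t → ((t → (e → t)) → e))) takes admires : t, giving (t → ((t → (e → t)) → e)).
At [[knows admires] famous], [knows admires] : (t → ((t → (e → t)) → e)) takes famous : t, giving ((t → (e → t)) → e).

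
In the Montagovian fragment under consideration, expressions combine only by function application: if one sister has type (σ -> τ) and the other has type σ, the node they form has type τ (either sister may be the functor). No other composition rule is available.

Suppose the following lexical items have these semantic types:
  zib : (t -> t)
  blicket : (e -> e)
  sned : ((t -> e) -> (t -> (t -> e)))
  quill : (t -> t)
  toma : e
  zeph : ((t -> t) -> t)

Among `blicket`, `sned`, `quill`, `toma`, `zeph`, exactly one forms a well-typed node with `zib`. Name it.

blicket : (e -> e) — no; zib wants t, and blicket wants e.
sned : ((t -> e) -> (t -> (t -> e))) — no; zib wants t, and sned wants (t -> e).
quill : (t -> t) — no; zib wants t, and quill wants t.
toma : e — no; zib wants t, and toma wants nothing (atomic).
zeph — combines: zeph : ((t -> t) -> t) takes zib : (t -> t) as argument, giving t.

zeph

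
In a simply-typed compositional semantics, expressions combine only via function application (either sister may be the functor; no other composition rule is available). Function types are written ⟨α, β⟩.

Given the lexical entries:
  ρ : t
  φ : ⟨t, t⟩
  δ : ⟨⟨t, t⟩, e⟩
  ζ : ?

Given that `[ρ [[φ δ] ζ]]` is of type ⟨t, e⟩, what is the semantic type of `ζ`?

⟨e, ⟨t, ⟨t, e⟩⟩⟩

For [ρ [[φ δ] ζ]] to have type ⟨t, e⟩ with ρ of type t, [[φ δ] ζ] must be the function: [[φ δ] ζ] : ⟨t, ⟨t, e⟩⟩.
For [[φ δ] ζ] to have type ⟨t, ⟨t, e⟩⟩ with [φ δ] of type e, ζ must be the function: ζ : ⟨e, ⟨t, ⟨t, e⟩⟩⟩.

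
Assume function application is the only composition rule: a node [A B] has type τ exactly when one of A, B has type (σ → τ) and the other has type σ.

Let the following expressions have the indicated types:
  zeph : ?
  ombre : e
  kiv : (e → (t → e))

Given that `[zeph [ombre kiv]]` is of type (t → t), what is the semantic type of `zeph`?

At [zeph [ombre kiv]] (required: (t → t)): [ombre kiv] is (t → e), which is not a function with range (t → t); hence zeph is the functor — type ((t → e) → (t → t)).

((t → e) → (t → t))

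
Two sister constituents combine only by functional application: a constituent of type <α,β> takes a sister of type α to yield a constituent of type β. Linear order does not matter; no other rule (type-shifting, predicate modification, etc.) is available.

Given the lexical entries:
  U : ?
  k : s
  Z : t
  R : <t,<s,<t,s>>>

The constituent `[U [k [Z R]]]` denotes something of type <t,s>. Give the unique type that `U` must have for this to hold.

<<t,s>,<t,s>>

For [U [k [Z R]]] to have type <t,s> with [k [Z R]] of type <t,s>, U must be the function: U : <<t,s>,<t,s>>.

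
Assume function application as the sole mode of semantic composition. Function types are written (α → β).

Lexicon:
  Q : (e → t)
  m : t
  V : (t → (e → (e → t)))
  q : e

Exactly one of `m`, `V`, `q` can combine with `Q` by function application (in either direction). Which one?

q

m : t — does not combine with Q.
V : (t → (e → (e → t))) — does not combine with Q.
q — combines: Q : (e → t) takes q : e as argument, giving t.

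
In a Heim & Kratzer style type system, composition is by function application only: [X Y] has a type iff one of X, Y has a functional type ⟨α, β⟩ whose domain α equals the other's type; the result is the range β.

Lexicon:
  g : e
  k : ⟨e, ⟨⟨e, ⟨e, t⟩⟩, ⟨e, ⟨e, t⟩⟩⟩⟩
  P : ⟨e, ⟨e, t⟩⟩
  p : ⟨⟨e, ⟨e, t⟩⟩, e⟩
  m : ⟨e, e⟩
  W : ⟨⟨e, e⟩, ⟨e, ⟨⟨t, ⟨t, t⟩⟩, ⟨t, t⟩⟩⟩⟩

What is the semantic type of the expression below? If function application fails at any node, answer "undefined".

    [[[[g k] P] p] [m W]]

[g k] — k of type ⟨e, ⟨⟨e, ⟨e, t⟩⟩, ⟨e, ⟨e, t⟩⟩⟩⟩ combines with g of type e: type ⟨⟨e, ⟨e, t⟩⟩, ⟨e, ⟨e, t⟩⟩⟩.
[[g k] P] — [g k] of type ⟨⟨e, ⟨e, t⟩⟩, ⟨e, ⟨e, t⟩⟩⟩ combines with P of type ⟨e, ⟨e, t⟩⟩: type ⟨e, ⟨e, t⟩⟩.
[[[g k] P] p] — p of type ⟨⟨e, ⟨e, t⟩⟩, e⟩ combines with [[g k] P] of type ⟨e, ⟨e, t⟩⟩: type e.
[m W] — W of type ⟨⟨e, e⟩, ⟨e, ⟨⟨t, ⟨t, t⟩⟩, ⟨t, t⟩⟩⟩⟩ combines with m of type ⟨e, e⟩: type ⟨e, ⟨⟨t, ⟨t, t⟩⟩, ⟨t, t⟩⟩⟩.
[[[[g k] P] p] [m W]] — [m W] of type ⟨e, ⟨⟨t, ⟨t, t⟩⟩, ⟨t, t⟩⟩⟩ combines with [[[g k] P] p] of type e: type ⟨⟨t, ⟨t, t⟩⟩, ⟨t, t⟩⟩.

⟨⟨t, ⟨t, t⟩⟩, ⟨t, t⟩⟩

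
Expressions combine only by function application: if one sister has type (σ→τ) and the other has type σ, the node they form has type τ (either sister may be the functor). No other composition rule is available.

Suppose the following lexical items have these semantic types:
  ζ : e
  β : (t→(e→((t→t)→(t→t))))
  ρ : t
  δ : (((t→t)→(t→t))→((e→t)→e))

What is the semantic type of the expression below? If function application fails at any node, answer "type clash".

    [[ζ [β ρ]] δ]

((e→t)→e)

At [β ρ], β : (t→(e→((t→t)→(t→t)))) takes ρ : t, giving (e→((t→t)→(t→t))).
At [ζ [β ρ]], [β ρ] : (e→((t→t)→(t→t))) takes ζ : e, giving ((t→t)→(t→t)).
At [[ζ [β ρ]] δ], δ : (((t→t)→(t→t))→((e→t)→e)) takes [ζ [β ρ]] : ((t→t)→(t→t)), giving ((e→t)→e).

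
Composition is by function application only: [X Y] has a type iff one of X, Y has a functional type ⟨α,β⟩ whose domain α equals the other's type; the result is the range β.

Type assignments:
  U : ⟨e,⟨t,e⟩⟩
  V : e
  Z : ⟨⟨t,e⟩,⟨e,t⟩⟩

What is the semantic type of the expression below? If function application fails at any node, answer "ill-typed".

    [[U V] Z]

[U V]: functor U : ⟨e,⟨t,e⟩⟩, argument V : e; result ⟨t,e⟩.
[[U V] Z]: functor Z : ⟨⟨t,e⟩,⟨e,t⟩⟩, argument [U V] : ⟨t,e⟩; result ⟨e,t⟩.

⟨e,t⟩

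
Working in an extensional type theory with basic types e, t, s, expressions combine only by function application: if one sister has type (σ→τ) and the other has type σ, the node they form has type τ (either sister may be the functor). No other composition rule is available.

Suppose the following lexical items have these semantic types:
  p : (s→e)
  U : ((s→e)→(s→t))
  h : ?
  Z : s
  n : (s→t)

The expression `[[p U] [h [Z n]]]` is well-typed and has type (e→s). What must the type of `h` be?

At [[p U] [h [Z n]]] (required: (e→s)): [p U] is (s→t), which is not a function with range (e→s); hence [h [Z n]] is the functor — type ((s→t)→(e→s)).
At [h [Z n]] (required: ((s→t)→(e→s))): [Z n] is t, which is not a function with range ((s→t)→(e→s)); hence h is the functor — type (t→((s→t)→(e→s))).

(t→((s→t)→(e→s)))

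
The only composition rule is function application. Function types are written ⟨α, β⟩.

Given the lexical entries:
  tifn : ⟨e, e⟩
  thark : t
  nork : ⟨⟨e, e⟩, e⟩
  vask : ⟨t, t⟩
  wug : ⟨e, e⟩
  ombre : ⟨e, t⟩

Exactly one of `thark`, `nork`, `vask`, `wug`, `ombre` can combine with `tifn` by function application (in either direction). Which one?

thark : t — tifn needs e; thark needs nothing (atomic); neither fits.
nork — combines: nork : ⟨⟨e, e⟩, e⟩ takes tifn : ⟨e, e⟩ as argument, giving e.
vask : ⟨t, t⟩ — tifn needs e; vask needs t; neither fits.
wug : ⟨e, e⟩ — tifn needs e; wug needs e; neither fits.
ombre : ⟨e, t⟩ — tifn needs e; ombre needs e; neither fits.

nork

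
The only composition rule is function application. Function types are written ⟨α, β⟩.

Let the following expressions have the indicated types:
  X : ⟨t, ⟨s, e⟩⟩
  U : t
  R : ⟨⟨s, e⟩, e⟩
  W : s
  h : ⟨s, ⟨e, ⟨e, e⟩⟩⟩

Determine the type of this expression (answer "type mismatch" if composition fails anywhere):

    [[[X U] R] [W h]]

⟨e, e⟩

At [X U], X : ⟨t, ⟨s, e⟩⟩ takes U : t, giving ⟨s, e⟩.
At [[X U] R], R : ⟨⟨s, e⟩, e⟩ takes [X U] : ⟨s, e⟩, giving e.
At [W h], h : ⟨s, ⟨e, ⟨e, e⟩⟩⟩ takes W : s, giving ⟨e, ⟨e, e⟩⟩.
At [[[X U] R] [W h]], [W h] : ⟨e, ⟨e, e⟩⟩ takes [[X U] R] : e, giving ⟨e, e⟩.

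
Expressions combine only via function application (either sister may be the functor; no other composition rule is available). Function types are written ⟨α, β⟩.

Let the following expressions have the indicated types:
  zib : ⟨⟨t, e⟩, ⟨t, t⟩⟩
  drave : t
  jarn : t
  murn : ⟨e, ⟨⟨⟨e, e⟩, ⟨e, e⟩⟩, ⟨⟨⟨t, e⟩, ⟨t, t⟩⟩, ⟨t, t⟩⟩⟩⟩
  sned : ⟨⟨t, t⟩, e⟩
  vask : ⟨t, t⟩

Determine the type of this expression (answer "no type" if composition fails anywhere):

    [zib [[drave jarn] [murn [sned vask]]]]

At [drave jarn]: neither t nor t can take the other as argument; the node is ill-typed.

no type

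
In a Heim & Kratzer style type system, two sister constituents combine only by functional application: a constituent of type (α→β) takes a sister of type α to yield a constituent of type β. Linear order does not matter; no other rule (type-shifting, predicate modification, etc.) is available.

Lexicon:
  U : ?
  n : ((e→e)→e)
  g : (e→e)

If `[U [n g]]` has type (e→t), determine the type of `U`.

At [U [n g]] (required: (e→t)): [n g] is e, which is not a function with range (e→t); hence U is the functor — type (e→(e→t)).

(e→(e→t))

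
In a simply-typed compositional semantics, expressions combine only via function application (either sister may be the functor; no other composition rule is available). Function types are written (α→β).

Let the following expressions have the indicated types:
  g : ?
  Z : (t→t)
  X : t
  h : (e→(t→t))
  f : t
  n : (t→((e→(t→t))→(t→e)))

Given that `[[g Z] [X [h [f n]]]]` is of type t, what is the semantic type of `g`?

((t→t)→(e→t))

For [[g Z] [X [h [f n]]]] to have type t with [X [h [f n]]] of type e, [g Z] must be the function: [g Z] : (e→t).
For [g Z] to have type (e→t) with Z of type (t→t), g must be the function: g : ((t→t)→(e→t)).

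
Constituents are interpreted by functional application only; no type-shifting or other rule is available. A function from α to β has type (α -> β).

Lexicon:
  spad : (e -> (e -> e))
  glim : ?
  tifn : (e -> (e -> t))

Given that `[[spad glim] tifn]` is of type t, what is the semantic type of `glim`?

((e -> (e -> e)) -> ((e -> (e -> t)) -> t))

For [[spad glim] tifn] to have type t with tifn of type (e -> (e -> t)), [spad glim] must be the function: [spad glim] : ((e -> (e -> t)) -> t).
For [spad glim] to have type ((e -> (e -> t)) -> t) with spad of type (e -> (e -> e)), glim must be the function: glim : ((e -> (e -> e)) -> ((e -> (e -> t)) -> t)).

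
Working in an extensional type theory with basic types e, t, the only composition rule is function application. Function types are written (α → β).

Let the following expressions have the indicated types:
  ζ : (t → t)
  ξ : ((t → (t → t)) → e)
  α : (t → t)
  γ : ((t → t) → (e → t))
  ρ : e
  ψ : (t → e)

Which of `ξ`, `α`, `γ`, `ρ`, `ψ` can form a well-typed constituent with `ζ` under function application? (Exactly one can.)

γ

ξ : ((t → (t → t)) → e) — ζ needs t; ξ needs (t → (t → t)); neither fits.
α : (t → t) — ζ needs t; α needs t; neither fits.
γ — combines: γ : ((t → t) → (e → t)) takes ζ : (t → t) as argument, giving (e → t).
ρ : e — ζ needs t; ρ needs nothing (atomic); neither fits.
ψ : (t → e) — ζ needs t; ψ needs t; neither fits.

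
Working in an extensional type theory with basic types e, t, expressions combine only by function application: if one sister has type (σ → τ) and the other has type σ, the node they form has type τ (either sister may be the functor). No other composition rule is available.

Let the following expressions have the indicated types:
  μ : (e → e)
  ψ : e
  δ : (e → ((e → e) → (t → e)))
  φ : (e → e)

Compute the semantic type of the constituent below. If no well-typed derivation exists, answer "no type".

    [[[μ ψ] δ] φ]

[μ ψ]: μ is (e → e), ψ is e; result e.
[[μ ψ] δ]: δ is (e → ((e → e) → (t → e))), [μ ψ] is e; result ((e → e) → (t → e)).
[[[μ ψ] δ] φ]: [[μ ψ] δ] is ((e → e) → (t → e)), φ is (e → e); result (t → e).

(t → e)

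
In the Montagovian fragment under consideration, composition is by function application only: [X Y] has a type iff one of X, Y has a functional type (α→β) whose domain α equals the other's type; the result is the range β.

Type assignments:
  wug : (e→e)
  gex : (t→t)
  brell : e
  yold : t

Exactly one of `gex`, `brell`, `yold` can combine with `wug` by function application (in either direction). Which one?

brell

gex : (t→t) — wug needs e; gex needs t; neither fits.
brell — combines: wug : (e→e) takes brell : e as argument, giving e.
yold : t — wug needs e; yold needs nothing (atomic); neither fits.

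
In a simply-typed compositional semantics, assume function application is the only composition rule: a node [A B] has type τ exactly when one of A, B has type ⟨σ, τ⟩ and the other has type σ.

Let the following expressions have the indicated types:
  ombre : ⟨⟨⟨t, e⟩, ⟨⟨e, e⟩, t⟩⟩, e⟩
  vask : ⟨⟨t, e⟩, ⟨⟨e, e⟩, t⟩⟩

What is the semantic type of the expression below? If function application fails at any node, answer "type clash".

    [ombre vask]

e

[ombre vask]: ombre is ⟨⟨⟨t, e⟩, ⟨⟨e, e⟩, t⟩⟩, e⟩, vask is ⟨⟨t, e⟩, ⟨⟨e, e⟩, t⟩⟩; result e.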